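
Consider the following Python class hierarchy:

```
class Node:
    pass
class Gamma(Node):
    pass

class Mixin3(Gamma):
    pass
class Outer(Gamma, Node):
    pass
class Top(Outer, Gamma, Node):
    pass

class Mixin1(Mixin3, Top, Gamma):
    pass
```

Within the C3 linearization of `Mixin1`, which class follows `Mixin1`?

Mixin3

L[Mixin1] = Mixin1 + merge(L[Mixin3], L[Top], L[Gamma], [Mixin3 Top Gamma])
  take Mixin3:  [Mixin3 Gamma Node object] + [Top Outer Gamma Node object] + [Gamma Node object] + [Mixin3 Top Gamma]
  take Top:  [Gamma Node object] + [Top Outer Gamma Node object] + [Gamma Node object] + [Top Gamma]
  take Outer:  [Gamma Node object] + [Outer Gamma Node object] + [Gamma Node object] + [Gamma]
  take Gamma:  [Gamma Node object] + [Gamma Node object] + [Gamma Node object] + [Gamma]
  take Node:  [Node object] + [Node object] + [Node object]
  take object:  [object] + [object] + [object]
MRO: Mixin1 Mixin3 Top Outer Gamma Node object
Mixin1 is at position 0; next is Mixin3.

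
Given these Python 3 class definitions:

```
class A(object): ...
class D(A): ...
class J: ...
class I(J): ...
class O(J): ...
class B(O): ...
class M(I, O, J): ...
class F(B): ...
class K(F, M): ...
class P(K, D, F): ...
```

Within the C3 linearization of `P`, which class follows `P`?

L[P] = P + merge(L[K], L[D], L[F], [K D F])
  take K:  [K F B M I O J object] + [D A object] + [F B O J object] + [K D F]
  take D:  [F B M I O J object] + [D A object] + [F B O J object] + [D F]
  take F:  [F B M I O J object] + [A object] + [F B O J object] + [F]
  take B:  [B M I O J object] + [A object] + [B O J object]
  take M:  [M I O J object] + [A object] + [O J object]
  take I:  [I O J object] + [A object] + [O J object]
  take O:  [O J object] + [A object] + [O J object]
  take J:  [J object] + [A object] + [J object]
  take A:  [object] + [A object] + [object]
  take object:  [object] + [object] + [object]
MRO: P K D F B M I O J A object
P is at position 0; next is K.

K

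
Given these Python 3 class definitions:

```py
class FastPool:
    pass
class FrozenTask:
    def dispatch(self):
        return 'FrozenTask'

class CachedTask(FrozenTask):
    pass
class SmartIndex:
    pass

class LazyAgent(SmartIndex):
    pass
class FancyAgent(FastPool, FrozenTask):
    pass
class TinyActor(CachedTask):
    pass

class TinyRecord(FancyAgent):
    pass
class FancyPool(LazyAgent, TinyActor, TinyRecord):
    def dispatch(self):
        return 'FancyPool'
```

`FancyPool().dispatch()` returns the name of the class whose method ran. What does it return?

L[FancyPool] = FancyPool + merge(L[LazyAgent], L[TinyActor], L[TinyRecord], [LazyAgent TinyActor TinyRecord])
  take LazyAgent:  [LazyAgent SmartIndex object] + [TinyActor CachedTask FrozenTask object] + [TinyRecord FancyAgent FastPool FrozenTask object] + [LazyAgent TinyActor TinyRecord]
  take SmartIndex:  [SmartIndex object] + [TinyActor CachedTask FrozenTask object] + [TinyRecord FancyAgent FastPool FrozenTask object] + [TinyActor TinyRecord]
  take TinyActor:  [object] + [TinyActor CachedTask FrozenTask object] + [TinyRecord FancyAgent FastPool FrozenTask object] + [TinyActor TinyRecord]
  take CachedTask:  [object] + [CachedTask FrozenTask object] + [TinyRecord FancyAgent FastPool FrozenTask object] + [TinyRecord]
  take TinyRecord:  [object] + [FrozenTask object] + [TinyRecord FancyAgent FastPool FrozenTask object] + [TinyRecord]
  take FancyAgent:  [object] + [FrozenTask object] + [FancyAgent FastPool FrozenTask object]
  take FastPool:  [object] + [FrozenTask object] + [FastPool FrozenTask object]
  take FrozenTask:  [object] + [FrozenTask object] + [FrozenTask object]
  take object:  [object] + [object] + [object]
MRO: FancyPool LazyAgent SmartIndex TinyActor CachedTask TinyRecord FancyAgent FastPool FrozenTask object
dispatch is defined in: FancyPool, FrozenTask. First along the MRO is FancyPool.

FancyPool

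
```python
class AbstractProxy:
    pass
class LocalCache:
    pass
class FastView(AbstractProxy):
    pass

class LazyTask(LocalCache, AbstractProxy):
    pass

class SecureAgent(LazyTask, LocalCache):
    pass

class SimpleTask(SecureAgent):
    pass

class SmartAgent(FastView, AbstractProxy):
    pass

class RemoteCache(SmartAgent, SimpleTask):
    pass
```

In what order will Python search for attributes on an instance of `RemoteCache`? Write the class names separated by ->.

L[RemoteCache] = RemoteCache + merge(L[SmartAgent], L[SimpleTask], [SmartAgent SimpleTask])
  take SmartAgent:  [SmartAgent FastView AbstractProxy object] + [SimpleTask SecureAgent LazyTask LocalCache AbstractProxy object] + [SmartAgent SimpleTask]
  take FastView:  [FastView AbstractProxy object] + [SimpleTask SecureAgent LazyTask LocalCache AbstractProxy object] + [SimpleTask]
  take SimpleTask:  [AbstractProxy object] + [SimpleTask SecureAgent LazyTask LocalCache AbstractProxy object] + [SimpleTask]
  take SecureAgent:  [AbstractProxy object] + [SecureAgent LazyTask LocalCache AbstractProxy object]
  take LazyTask:  [AbstractProxy object] + [LazyTask LocalCache AbstractProxy object]
  take LocalCache:  [AbstractProxy object] + [LocalCache AbstractProxy object]
  take AbstractProxy:  [AbstractProxy object] + [AbstractProxy object]
  take object:  [object] + [object]

RemoteCache -> SmartAgent -> FastView -> SimpleTask -> SecureAgent -> LazyTask -> LocalCache -> AbstractProxy -> object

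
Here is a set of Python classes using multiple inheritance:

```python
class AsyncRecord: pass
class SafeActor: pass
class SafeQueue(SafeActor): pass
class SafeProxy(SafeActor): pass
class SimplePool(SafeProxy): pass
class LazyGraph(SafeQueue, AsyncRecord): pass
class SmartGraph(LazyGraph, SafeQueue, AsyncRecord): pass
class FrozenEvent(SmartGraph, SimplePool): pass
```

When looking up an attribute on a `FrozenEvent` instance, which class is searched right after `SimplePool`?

SafeProxy

L[FrozenEvent] = FrozenEvent + merge(L[SmartGraph], L[SimplePool], [SmartGraph SimplePool])
  take SmartGraph:  [SmartGraph LazyGraph SafeQueue SafeActor AsyncRecord object] + [SimplePool SafeProxy SafeActor object] + [SmartGraph SimplePool]
  take LazyGraph:  [LazyGraph SafeQueue SafeActor AsyncRecord object] + [SimplePool SafeProxy SafeActor object] + [SimplePool]
  take SafeQueue:  [SafeQueue SafeActor AsyncRecord object] + [SimplePool SafeProxy SafeActor object] + [SimplePool]
  take SimplePool:  [SafeActor AsyncRecord object] + [SimplePool SafeProxy SafeActor object] + [SimplePool]
  take SafeProxy:  [SafeActor AsyncRecord object] + [SafeProxy SafeActor object]
  take SafeActor:  [SafeActor AsyncRecord object] + [SafeActor object]
  take AsyncRecord:  [AsyncRecord object] + [object]
  take object:  [object] + [object]
MRO: FrozenEvent SmartGraph LazyGraph SafeQueue SimplePool SafeProxy SafeActor AsyncRecord object
SimplePool is at position 4; next is SafeProxy.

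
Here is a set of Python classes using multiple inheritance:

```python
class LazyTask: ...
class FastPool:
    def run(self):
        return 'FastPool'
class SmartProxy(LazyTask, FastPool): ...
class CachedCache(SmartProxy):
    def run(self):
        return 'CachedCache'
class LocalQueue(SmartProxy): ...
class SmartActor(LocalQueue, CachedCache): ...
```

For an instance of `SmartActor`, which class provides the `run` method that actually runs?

CachedCache

L[SmartActor] = SmartActor + merge(L[LocalQueue], L[CachedCache], [LocalQueue CachedCache])
  take LocalQueue:  [LocalQueue SmartProxy LazyTask FastPool object] + [CachedCache SmartProxy LazyTask FastPool object] + [LocalQueue CachedCache]
  take CachedCache:  [SmartProxy LazyTask FastPool object] + [CachedCache SmartProxy LazyTask FastPool object] + [CachedCache]
  take SmartProxy:  [SmartProxy LazyTask FastPool object] + [SmartProxy LazyTask FastPool object]
  take LazyTask:  [LazyTask FastPool object] + [LazyTask FastPool object]
  take FastPool:  [FastPool object] + [FastPool object]
  take object:  [object] + [object]
MRO: SmartActor LocalQueue CachedCache SmartProxy LazyTask FastPool object
run is defined in: CachedCache, FastPool. First along the MRO is CachedCache.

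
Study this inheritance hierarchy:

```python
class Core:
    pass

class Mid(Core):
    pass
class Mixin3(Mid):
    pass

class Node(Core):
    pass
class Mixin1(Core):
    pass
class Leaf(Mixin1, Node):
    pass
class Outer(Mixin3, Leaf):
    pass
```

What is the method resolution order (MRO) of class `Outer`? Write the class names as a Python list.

L[Outer] = Outer + merge(L[Mixin3], L[Leaf], [Mixin3 Leaf])
  take Mixin3:  [Mixin3 Mid Core object] + [Leaf Mixin1 Node Core object] + [Mixin3 Leaf]
  take Mid:  [Mid Core object] + [Leaf Mixin1 Node Core object] + [Leaf]
  take Leaf:  [Core object] + [Leaf Mixin1 Node Core object] + [Leaf]
  take Mixin1:  [Core object] + [Mixin1 Node Core object]
  take Node:  [Core object] + [Node Core object]
  take Core:  [Core object] + [Core object]
  take object:  [object] + [object]

[Outer, Mixin3, Mid, Leaf, Mixin1, Node, Core, object]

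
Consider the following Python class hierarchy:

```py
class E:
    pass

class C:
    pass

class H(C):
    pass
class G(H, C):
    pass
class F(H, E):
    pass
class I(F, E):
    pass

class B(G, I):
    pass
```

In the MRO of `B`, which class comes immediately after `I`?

L[B] = B + merge(L[G], L[I], [G I])
  take G:  [G H C object] + [I F H C E object] + [G I]
  take I:  [H C object] + [I F H C E object] + [I]
  take F:  [H C object] + [F H C E object]
  take H:  [H C object] + [H C E object]
  take C:  [C object] + [C E object]
  take E:  [object] + [E object]
  take object:  [object] + [object]
MRO: B G I F H C E object
I is at position 2; next is F.

F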